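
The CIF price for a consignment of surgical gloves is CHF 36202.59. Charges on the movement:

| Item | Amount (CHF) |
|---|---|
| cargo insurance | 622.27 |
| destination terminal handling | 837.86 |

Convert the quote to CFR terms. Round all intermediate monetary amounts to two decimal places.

Not relevant to the conversion: destination terminal — on the buyer under both terms; not part of either seller's price.
From CIF to CFR, the seller no longer bears: insurance.
CFR price = 36202.59 − 622.27 = 35580.32

CFR price: CHF 35580.32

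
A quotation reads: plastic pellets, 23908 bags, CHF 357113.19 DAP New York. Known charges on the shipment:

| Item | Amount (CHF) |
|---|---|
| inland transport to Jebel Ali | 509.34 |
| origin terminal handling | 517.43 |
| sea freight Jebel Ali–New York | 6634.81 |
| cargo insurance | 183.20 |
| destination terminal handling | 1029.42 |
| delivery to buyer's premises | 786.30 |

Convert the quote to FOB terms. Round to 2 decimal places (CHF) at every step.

FOB price: CHF 348479.46

Not relevant to the conversion: inland to port, origin terminal — on the seller under both DAP and FOB; already in the DAP price and stays in the FOB price.
From DAP to FOB, the seller no longer bears: freight, insurance, destination terminal, delivery.
FOB price = 357113.19 − 6634.81 − 183.20 − 1029.42 − 786.30 = 348479.46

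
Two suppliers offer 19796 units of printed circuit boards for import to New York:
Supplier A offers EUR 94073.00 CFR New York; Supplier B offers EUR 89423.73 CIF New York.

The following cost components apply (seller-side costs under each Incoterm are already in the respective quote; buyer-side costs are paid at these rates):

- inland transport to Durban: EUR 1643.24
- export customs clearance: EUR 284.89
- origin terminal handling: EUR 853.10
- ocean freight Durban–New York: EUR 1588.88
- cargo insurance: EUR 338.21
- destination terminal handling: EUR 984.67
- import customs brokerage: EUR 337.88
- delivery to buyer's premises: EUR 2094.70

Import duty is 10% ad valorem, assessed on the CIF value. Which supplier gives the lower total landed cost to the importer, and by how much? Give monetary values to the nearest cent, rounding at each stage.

Supplier B is cheaper by EUR 5486.23

Supplier A (CFR):
CIF value = CFR price + insurance = 94073.00 + 338.21 = 94411.21
Import duty = 94411.21 × 10% = 9441.12
Buyer bears (A): 338.21 + 984.67 + 337.88 + 2094.70 = 3755.46
Landed cost (A) = invoice 94073.00 + 3755.46 + duty 9441.12 = 107269.58
Supplier B (CIF):
The CIF price already equals the CIF value: 89423.73
Import duty = 89423.73 × 10% = 8942.37
Buyer bears (B): 984.67 + 337.88 + 2094.70 = 3417.25
Landed cost (B) = invoice 89423.73 + 3417.25 + duty 8942.37 = 101783.35
Difference = |107269.58 − 101783.35| = 5486.23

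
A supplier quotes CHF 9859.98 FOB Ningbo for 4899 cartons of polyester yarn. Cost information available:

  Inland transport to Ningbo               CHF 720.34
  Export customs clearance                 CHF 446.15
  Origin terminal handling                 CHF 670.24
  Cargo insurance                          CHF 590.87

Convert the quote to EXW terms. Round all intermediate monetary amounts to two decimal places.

EXW price: CHF 8023.25

Not relevant to the conversion: insurance — on the buyer under both terms; not part of either seller's price.
From FOB to EXW, the seller no longer bears: inland to port, export clearance, origin terminal.
EXW price = 9859.98 − 720.34 − 446.15 − 670.24 = 8023.25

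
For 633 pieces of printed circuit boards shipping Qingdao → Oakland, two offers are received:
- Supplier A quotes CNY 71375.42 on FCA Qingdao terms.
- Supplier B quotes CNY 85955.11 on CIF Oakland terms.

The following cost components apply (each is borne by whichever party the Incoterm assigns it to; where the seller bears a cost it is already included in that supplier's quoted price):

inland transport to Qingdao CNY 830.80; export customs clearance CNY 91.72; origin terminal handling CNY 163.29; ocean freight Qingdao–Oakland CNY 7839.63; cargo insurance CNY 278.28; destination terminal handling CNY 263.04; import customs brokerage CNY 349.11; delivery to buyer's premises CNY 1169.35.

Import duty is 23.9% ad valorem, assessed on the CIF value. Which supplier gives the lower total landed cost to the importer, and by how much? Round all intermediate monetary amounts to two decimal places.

Supplier A (FCA):
CIF value = FCA price + origin terminal + freight + insurance = 71375.42 + 163.29 + 7839.63 + 278.28 = 79656.62
Import duty = 79656.62 × 23.9% = 19037.93
Buyer bears (A): 163.29 + 7839.63 + 278.28 + 263.04 + 349.11 + 1169.35 = 10062.70
Landed cost (A) = invoice 71375.42 + 10062.70 + duty 19037.93 = 100476.05
Supplier B (CIF):
The CIF price already equals the CIF value: 85955.11
Import duty = 85955.11 × 23.9% = 20543.27
Buyer bears (B): 263.04 + 349.11 + 1169.35 = 1781.50
Landed cost (B) = invoice 85955.11 + 1781.50 + duty 20543.27 = 108279.88
Difference = |100476.05 − 108279.88| = 7803.83

Supplier A is cheaper by CNY 7803.83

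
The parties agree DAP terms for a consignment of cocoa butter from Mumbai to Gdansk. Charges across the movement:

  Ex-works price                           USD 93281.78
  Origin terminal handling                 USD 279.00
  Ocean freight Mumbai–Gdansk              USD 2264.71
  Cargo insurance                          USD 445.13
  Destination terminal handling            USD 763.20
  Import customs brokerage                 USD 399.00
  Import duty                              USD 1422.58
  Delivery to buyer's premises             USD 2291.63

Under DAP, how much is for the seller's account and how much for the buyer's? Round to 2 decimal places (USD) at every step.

Seller: USD 99325.45; buyer: USD 1821.58

DAP: the seller bears all costs to the named destination except import duty and clearance.
Seller's account: goods 93281.78 + origin terminal 279.00 + freight 2264.71 + insurance 445.13 + destination terminal 763.20 + delivery 2291.63 = 99325.45
Buyer's account: brokerage 399.00 + duty 1422.58 = 1821.58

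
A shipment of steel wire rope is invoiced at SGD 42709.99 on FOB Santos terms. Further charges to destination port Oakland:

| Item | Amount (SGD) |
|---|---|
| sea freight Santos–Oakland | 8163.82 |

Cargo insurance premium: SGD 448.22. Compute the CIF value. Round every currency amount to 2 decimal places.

CIF = FOB price + freight + insurance
CIF = 42709.99 + 8163.82 + 448.22 = 51322.03

CIF value: SGD 51322.03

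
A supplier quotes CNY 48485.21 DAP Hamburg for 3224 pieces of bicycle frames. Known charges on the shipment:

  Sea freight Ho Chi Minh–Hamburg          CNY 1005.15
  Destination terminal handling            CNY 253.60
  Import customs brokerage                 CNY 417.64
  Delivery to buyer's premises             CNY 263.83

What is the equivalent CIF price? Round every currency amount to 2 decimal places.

CIF price: CNY 47967.78

Not relevant to the conversion: freight — on the seller under both DAP and CIF; already in the DAP price and stays in the CIF price. brokerage — on the buyer under both terms; not part of either seller's price.
From DAP to CIF, the seller no longer bears: destination terminal, delivery.
CIF price = 48485.21 − 253.60 − 263.83 = 47967.78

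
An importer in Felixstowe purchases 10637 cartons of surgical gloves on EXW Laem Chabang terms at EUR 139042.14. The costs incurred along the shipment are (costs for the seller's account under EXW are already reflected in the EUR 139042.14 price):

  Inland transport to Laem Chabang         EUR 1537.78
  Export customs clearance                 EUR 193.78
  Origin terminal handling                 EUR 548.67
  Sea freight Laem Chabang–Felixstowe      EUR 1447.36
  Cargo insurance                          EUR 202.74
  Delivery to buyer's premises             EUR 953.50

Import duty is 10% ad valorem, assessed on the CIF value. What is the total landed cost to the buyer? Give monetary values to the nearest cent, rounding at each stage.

Total landed cost: EUR 158223.22

EXW: the seller makes goods available at their premises; the buyer bears all onward costs.
CIF value = EXW price + inland to port + export clearance + origin terminal + freight + insurance = 139042.14 + 1537.78 + 193.78 + 548.67 + 1447.36 + 202.74 = 142972.47
Import duty = 142972.47 × 10% = 14297.25
Buyer bears: inland to port 1537.78 + export clearance 193.78 + origin terminal 548.67 + freight 1447.36 + insurance 202.74 + delivery 953.50 + duty 14297.25 = 19181.08
Landed cost = invoice 139042.14 + 19181.08 = 158223.22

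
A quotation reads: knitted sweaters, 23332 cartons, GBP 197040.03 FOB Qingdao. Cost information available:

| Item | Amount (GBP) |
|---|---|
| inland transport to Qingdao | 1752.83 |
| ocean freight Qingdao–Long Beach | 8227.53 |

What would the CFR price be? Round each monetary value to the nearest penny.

Not relevant to the conversion: inland to port — on the seller under both FOB and CFR; already in the FOB price and stays in the CFR price.
From FOB to CFR, the seller additionally bears: freight.
CFR price = 197040.03 + 8227.53 = 205267.56

CFR price: GBP 205267.56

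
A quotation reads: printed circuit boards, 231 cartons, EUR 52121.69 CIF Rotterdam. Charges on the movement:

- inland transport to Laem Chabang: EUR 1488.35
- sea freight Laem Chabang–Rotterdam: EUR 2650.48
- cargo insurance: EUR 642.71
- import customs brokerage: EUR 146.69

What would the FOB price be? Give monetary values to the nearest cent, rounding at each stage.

Not relevant to the conversion: inland to port — on the seller under both CIF and FOB; already in the CIF price and stays in the FOB price. brokerage — on the buyer under both terms; not part of either seller's price.
From CIF to FOB, the seller no longer bears: freight, insurance.
FOB price = 52121.69 − 2650.48 − 642.71 = 48828.50

FOB price: EUR 48828.50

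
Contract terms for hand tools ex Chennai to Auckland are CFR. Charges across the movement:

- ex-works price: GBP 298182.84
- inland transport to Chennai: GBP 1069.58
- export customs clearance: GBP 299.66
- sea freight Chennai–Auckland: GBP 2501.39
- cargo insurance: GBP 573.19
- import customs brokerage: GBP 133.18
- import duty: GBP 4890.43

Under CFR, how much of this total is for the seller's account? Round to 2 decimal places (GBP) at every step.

CFR: the seller pays costs through ocean freight to the destination port, but not insurance.
Seller's account: goods 298182.84 + inland to port 1069.58 + export clearance 299.66 + freight 2501.39 = 302053.47
Buyer's account: insurance 573.19 + brokerage 133.18 + duty 4890.43 = 5596.80

Seller's account: GBP 302053.47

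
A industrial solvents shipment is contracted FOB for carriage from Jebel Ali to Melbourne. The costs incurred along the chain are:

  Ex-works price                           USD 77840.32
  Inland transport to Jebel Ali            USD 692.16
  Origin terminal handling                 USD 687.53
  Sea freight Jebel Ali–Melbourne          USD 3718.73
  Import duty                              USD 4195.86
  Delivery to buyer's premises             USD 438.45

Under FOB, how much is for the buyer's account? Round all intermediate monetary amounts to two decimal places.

FOB: the seller bears costs until goods are on board at the origin port; the buyer bears freight, insurance and all costs thereafter.
Seller's account: goods 77840.32 + inland to port 692.16 + origin terminal 687.53 = 79220.01
Buyer's account: freight 3718.73 + duty 4195.86 + delivery 438.45 = 8353.04

Buyer's account: USD 8353.04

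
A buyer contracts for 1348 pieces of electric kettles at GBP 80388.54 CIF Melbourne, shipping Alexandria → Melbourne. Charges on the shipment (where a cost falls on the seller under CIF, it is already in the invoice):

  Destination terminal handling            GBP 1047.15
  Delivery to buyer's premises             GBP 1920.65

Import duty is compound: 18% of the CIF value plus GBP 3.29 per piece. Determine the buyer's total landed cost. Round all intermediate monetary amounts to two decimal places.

Total landed cost: GBP 102261.20

CIF: the seller pays costs through ocean freight and marine insurance to the destination port.
The CIF price already equals the CIF value: 80388.54
Ad valorem component: 80388.54 × 18% = 14469.94
Specific component: 1348 × 3.29 = 4434.92
Import duty = 14469.94 + 4434.92 = 18904.86
Buyer bears: destination terminal 1047.15 + delivery 1920.65 + duty 18904.86 = 21872.66
Landed cost = invoice 80388.54 + 21872.66 = 102261.20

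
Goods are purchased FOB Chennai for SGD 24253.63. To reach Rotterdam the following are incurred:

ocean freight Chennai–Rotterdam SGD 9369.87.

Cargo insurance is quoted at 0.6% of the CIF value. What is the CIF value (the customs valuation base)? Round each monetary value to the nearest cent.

Let C be the CIF value. C = FOB price + freight + 0.6% × C
C − 0.6% × C = 24253.63 + 9369.87
0.994 × C = 33623.50
C = 33623.50 / 0.994 = 33826.46
Insurance premium = 0.6% × 33826.46 = 202.96

CIF value: SGD 33826.46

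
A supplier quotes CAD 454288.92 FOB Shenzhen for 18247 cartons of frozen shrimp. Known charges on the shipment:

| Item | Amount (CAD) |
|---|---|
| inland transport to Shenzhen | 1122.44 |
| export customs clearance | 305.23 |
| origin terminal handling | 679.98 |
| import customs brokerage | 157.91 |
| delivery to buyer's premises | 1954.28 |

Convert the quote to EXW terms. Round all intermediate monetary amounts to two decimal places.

Not relevant to the conversion: delivery, brokerage — on the buyer under both terms; not part of either seller's price.
From FOB to EXW, the seller no longer bears: inland to port, export clearance, origin terminal.
EXW price = 454288.92 − 1122.44 − 305.23 − 679.98 = 452181.27

EXW price: CAD 452181.27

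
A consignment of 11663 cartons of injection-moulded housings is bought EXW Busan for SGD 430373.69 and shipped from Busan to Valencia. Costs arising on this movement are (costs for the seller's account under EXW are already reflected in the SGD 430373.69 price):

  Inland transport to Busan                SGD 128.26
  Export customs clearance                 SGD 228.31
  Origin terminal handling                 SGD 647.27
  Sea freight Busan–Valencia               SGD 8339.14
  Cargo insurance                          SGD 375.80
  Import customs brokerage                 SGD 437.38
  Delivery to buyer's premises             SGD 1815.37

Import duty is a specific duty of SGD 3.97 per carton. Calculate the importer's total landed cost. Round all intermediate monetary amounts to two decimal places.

Total landed cost: SGD 488647.33

EXW: the seller makes goods available at their premises; the buyer bears all onward costs.
CIF value = EXW price + inland to port + export clearance + origin terminal + freight + insurance = 430373.69 + 128.26 + 228.31 + 647.27 + 8339.14 + 375.80 = 440092.47
Import duty = 11663 × 3.97 = 46302.11
Buyer bears: inland to port 128.26 + export clearance 228.31 + origin terminal 647.27 + freight 8339.14 + insurance 375.80 + brokerage 437.38 + delivery 1815.37 + duty 46302.11 = 58273.64
Landed cost = invoice 430373.69 + 58273.64 = 488647.33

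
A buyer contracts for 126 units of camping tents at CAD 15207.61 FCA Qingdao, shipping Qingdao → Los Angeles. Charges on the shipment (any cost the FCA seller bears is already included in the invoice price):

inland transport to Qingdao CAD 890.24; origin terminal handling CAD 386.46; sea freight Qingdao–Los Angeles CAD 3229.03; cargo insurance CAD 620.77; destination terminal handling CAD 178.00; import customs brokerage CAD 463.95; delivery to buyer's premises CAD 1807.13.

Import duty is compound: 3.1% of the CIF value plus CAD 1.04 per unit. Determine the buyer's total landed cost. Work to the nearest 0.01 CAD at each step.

Total landed cost: CAD 22626.75

FCA: the seller delivers export-cleared goods to the carrier; the buyer bears costs from that point.
Already in the invoice (seller's account under FCA): inland to port — exclude.
CIF value = FCA price + origin terminal + freight + insurance = 15207.61 + 386.46 + 3229.03 + 620.77 = 19443.87
Ad valorem component: 19443.87 × 3.1% = 602.76
Specific component: 126 × 1.04 = 131.04
Import duty = 602.76 + 131.04 = 733.80
Buyer bears: origin terminal 386.46 + freight 3229.03 + insurance 620.77 + destination terminal 178.00 + brokerage 463.95 + delivery 1807.13 + duty 733.80 = 7419.14
Landed cost = invoice 15207.61 + 7419.14 = 22626.75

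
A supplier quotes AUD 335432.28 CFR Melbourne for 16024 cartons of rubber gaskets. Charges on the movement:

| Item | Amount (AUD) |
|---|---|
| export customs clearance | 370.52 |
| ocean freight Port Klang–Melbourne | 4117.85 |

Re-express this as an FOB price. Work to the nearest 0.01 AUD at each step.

Not relevant to the conversion: export clearance — on the seller under both CFR and FOB; already in the CFR price and stays in the FOB price.
From CFR to FOB, the seller no longer bears: freight.
FOB price = 335432.28 − 4117.85 = 331314.43

FOB price: AUD 331314.43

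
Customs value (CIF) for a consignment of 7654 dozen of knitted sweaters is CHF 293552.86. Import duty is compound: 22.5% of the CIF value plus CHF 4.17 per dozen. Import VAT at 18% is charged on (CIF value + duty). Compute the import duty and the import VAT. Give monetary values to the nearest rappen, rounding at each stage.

Import duty: CHF 97966.57; import VAT: CHF 70473.50

Ad valorem component: 293552.86 × 22.5% = 66049.39
Specific component: 7654 × 4.17 = 31917.18
Import duty = 66049.39 + 31917.18 = 97966.57
VAT base = CIF + duty = 293552.86 + 97966.57 = 391519.43
Import VAT = 391519.43 × 18% = 70473.50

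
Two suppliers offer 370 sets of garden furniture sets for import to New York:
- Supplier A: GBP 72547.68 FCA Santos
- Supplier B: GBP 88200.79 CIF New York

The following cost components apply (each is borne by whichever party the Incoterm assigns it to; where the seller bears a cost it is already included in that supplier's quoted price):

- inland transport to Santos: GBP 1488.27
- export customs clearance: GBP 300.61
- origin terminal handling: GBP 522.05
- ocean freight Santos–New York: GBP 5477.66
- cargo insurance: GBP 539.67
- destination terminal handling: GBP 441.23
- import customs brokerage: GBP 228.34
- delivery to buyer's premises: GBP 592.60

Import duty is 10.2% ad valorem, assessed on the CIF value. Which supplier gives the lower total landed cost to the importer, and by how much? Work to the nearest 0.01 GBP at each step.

Supplier A (FCA):
CIF value = FCA price + origin terminal + freight + insurance = 72547.68 + 522.05 + 5477.66 + 539.67 = 79087.06
Import duty = 79087.06 × 10.2% = 8066.88
Buyer bears (A): 522.05 + 5477.66 + 539.67 + 441.23 + 228.34 + 592.60 = 7801.55
Landed cost (A) = invoice 72547.68 + 7801.55 + duty 8066.88 = 88416.11
Supplier B (CIF):
The CIF price already equals the CIF value: 88200.79
Import duty = 88200.79 × 10.2% = 8996.48
Buyer bears (B): 441.23 + 228.34 + 592.60 = 1262.17
Landed cost (B) = invoice 88200.79 + 1262.17 + duty 8996.48 = 98459.44
Difference = |88416.11 − 98459.44| = 10043.33

Supplier A is cheaper by GBP 10043.33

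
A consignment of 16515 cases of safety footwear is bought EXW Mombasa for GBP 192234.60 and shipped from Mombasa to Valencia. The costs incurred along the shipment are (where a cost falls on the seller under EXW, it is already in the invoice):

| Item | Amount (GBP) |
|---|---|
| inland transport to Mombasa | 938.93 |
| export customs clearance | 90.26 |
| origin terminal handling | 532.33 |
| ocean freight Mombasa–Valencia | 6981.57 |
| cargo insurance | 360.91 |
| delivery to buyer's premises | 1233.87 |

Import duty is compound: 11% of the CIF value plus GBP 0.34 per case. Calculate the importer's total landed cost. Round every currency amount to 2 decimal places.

Total landed cost: GBP 230112.82

EXW: the seller makes goods available at their premises; the buyer bears all onward costs.
CIF value = EXW price + inland to port + export clearance + origin terminal + freight + insurance = 192234.60 + 938.93 + 90.26 + 532.33 + 6981.57 + 360.91 = 201138.60
Ad valorem component: 201138.60 × 11% = 22125.25
Specific component: 16515 × 0.34 = 5615.10
Import duty = 22125.25 + 5615.10 = 27740.35
Buyer bears: inland to port 938.93 + export clearance 90.26 + origin terminal 532.33 + freight 6981.57 + insurance 360.91 + delivery 1233.87 + duty 27740.35 = 37878.22
Landed cost = invoice 192234.60 + 37878.22 = 230112.82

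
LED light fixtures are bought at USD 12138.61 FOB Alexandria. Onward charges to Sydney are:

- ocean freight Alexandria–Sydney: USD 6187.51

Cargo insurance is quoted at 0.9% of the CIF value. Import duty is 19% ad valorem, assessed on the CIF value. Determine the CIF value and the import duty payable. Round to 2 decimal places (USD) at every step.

Let C be the CIF value. C = FOB price + freight + 0.9% × C
C − 0.9% × C = 12138.61 + 6187.51
0.991 × C = 18326.12
C = 18326.12 / 0.991 = 18492.55
Insurance premium = 0.9% × 18492.55 = 166.43
Import duty = 18492.55 × 19% = 3513.58

CIF value: USD 18492.55; import duty: USD 3513.58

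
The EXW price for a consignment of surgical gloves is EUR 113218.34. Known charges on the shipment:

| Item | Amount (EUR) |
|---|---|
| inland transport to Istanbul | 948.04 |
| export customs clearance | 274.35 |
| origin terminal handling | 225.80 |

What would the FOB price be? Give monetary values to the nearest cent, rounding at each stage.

From EXW to FOB, the seller additionally bears: inland to port, export clearance, origin terminal.
FOB price = 113218.34 + 948.04 + 274.35 + 225.80 = 114666.53

FOB price: EUR 114666.53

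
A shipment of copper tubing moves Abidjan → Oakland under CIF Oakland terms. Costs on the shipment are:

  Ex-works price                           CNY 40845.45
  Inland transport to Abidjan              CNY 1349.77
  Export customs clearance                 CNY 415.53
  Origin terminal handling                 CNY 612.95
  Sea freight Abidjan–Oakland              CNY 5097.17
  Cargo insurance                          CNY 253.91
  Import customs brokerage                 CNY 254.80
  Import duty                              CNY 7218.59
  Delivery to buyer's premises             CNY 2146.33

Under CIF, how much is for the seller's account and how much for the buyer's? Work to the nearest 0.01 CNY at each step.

CIF: the seller pays costs through ocean freight and marine insurance to the destination port.
Seller's account: goods 40845.45 + inland to port 1349.77 + export clearance 415.53 + origin terminal 612.95 + freight 5097.17 + insurance 253.91 = 48574.78
Buyer's account: brokerage 254.80 + duty 7218.59 + delivery 2146.33 = 9619.72

Seller: CNY 48574.78; buyer: CNY 9619.72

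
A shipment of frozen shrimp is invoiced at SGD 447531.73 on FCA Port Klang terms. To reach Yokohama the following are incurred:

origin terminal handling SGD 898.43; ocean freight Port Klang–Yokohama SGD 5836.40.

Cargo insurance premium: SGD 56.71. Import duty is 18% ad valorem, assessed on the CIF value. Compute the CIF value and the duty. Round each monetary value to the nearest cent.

CIF value: SGD 454323.27; import duty: SGD 81778.19

CIF = FCA price + pre-shipment costs + freight + insurance
CIF = 447531.73 + 898.43 + 5836.40 + 56.71 = 454323.27
Import duty = 454323.27 × 18% = 81778.19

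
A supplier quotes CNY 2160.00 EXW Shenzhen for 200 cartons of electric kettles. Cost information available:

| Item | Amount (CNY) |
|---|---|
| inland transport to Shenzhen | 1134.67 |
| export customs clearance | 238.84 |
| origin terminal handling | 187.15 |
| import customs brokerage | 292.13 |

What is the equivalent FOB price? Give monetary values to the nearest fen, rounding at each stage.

Not relevant to the conversion: brokerage — on the buyer under both terms; not part of either seller's price.
From EXW to FOB, the seller additionally bears: inland to port, export clearance, origin terminal.
FOB price = 2160.00 + 1134.67 + 238.84 + 187.15 = 3720.66

FOB price: CNY 3720.66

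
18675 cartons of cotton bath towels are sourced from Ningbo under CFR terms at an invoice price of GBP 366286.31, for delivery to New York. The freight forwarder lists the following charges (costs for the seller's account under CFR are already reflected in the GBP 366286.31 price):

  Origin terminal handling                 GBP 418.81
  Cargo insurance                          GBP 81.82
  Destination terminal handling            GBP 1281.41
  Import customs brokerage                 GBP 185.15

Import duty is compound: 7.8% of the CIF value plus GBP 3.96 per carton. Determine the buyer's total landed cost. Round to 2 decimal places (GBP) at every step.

Total landed cost: GBP 470364.40

CFR: the seller pays costs through ocean freight to the destination port, but not insurance.
Already in the invoice (seller's account under CFR): origin terminal — exclude.
CIF value = CFR price + insurance = 366286.31 + 81.82 = 366368.13
Ad valorem component: 366368.13 × 7.8% = 28576.71
Specific component: 18675 × 3.96 = 73953.00
Import duty = 28576.71 + 73953.00 = 102529.71
Buyer bears: insurance 81.82 + destination terminal 1281.41 + brokerage 185.15 + duty 102529.71 = 104078.09
Landed cost = invoice 366286.31 + 104078.09 = 470364.40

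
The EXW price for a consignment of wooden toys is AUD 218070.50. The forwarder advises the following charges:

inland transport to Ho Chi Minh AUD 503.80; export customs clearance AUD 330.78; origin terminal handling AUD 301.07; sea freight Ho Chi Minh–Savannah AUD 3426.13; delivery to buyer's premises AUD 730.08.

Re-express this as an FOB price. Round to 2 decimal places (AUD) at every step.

Not relevant to the conversion: freight, delivery — on the buyer under both terms; not part of either seller's price.
From EXW to FOB, the seller additionally bears: inland to port, export clearance, origin terminal.
FOB price = 218070.50 + 503.80 + 330.78 + 301.07 = 219206.15

FOB price: AUD 219206.15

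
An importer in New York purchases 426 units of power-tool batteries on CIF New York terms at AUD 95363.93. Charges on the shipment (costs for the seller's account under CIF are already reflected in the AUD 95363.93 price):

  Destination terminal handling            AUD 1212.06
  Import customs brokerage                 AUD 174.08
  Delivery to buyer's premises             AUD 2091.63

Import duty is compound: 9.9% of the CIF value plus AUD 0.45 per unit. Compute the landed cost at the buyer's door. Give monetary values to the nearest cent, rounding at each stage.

Total landed cost: AUD 108474.43

CIF: the seller pays costs through ocean freight and marine insurance to the destination port.
The CIF price already equals the CIF value: 95363.93
Ad valorem component: 95363.93 × 9.9% = 9441.03
Specific component: 426 × 0.45 = 191.70
Import duty = 9441.03 + 191.70 = 9632.73
Buyer bears: destination terminal 1212.06 + brokerage 174.08 + delivery 2091.63 + duty 9632.73 = 13110.50
Landed cost = invoice 95363.93 + 13110.50 = 108474.43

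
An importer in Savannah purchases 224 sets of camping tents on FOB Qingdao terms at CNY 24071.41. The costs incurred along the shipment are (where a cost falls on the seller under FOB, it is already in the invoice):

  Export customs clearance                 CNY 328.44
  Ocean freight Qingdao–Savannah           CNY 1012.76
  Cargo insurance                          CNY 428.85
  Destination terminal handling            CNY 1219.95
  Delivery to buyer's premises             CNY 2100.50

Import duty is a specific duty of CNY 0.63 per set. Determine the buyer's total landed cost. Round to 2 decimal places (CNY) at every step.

FOB: the seller bears costs until goods are on board at the origin port; the buyer bears freight, insurance and all costs thereafter.
Already in the invoice (seller's account under FOB): export clearance — exclude.
CIF value = FOB price + freight + insurance = 24071.41 + 1012.76 + 428.85 = 25513.02
Import duty = 224 × 0.63 = 141.12
Buyer bears: freight 1012.76 + insurance 428.85 + destination terminal 1219.95 + delivery 2100.50 + duty 141.12 = 4903.18
Landed cost = invoice 24071.41 + 4903.18 = 28974.59

Total landed cost: CNY 28974.59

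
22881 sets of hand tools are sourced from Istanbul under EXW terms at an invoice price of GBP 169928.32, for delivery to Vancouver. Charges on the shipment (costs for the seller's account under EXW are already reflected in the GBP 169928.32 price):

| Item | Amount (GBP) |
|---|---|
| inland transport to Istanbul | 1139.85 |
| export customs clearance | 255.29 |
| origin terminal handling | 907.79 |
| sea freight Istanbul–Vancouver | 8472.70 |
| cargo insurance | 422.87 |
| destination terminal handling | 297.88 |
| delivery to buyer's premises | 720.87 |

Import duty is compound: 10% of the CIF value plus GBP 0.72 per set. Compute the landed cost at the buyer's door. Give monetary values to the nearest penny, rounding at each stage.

EXW: the seller makes goods available at their premises; the buyer bears all onward costs.
CIF value = EXW price + inland to port + export clearance + origin terminal + freight + insurance = 169928.32 + 1139.85 + 255.29 + 907.79 + 8472.70 + 422.87 = 181126.82
Ad valorem component: 181126.82 × 10% = 18112.68
Specific component: 22881 × 0.72 = 16474.32
Import duty = 18112.68 + 16474.32 = 34587.00
Buyer bears: inland to port 1139.85 + export clearance 255.29 + origin terminal 907.79 + freight 8472.70 + insurance 422.87 + destination terminal 297.88 + delivery 720.87 + duty 34587.00 = 46804.25
Landed cost = invoice 169928.32 + 46804.25 = 216732.57

Total landed cost: GBP 216732.57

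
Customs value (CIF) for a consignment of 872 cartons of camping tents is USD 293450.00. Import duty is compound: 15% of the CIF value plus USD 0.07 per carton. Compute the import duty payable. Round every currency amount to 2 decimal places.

Ad valorem component: 293450.00 × 15% = 44017.50
Specific component: 872 × 0.07 = 61.04
Import duty = 44017.50 + 61.04 = 44078.54

Import duty: USD 44078.54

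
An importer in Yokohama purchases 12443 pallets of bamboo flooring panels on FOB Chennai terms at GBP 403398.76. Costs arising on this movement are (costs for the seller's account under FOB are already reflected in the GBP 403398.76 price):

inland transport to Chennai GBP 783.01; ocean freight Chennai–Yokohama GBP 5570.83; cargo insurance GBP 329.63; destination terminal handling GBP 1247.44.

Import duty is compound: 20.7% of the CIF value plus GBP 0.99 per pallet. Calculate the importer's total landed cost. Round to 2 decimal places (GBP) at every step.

Total landed cost: GBP 507590.17

FOB: the seller bears costs until goods are on board at the origin port; the buyer bears freight, insurance and all costs thereafter.
Already in the invoice (seller's account under FOB): inland to port — exclude.
CIF value = FOB price + freight + insurance = 403398.76 + 5570.83 + 329.63 = 409299.22
Ad valorem component: 409299.22 × 20.7% = 84724.94
Specific component: 12443 × 0.99 = 12318.57
Import duty = 84724.94 + 12318.57 = 97043.51
Buyer bears: freight 5570.83 + insurance 329.63 + destination terminal 1247.44 + duty 97043.51 = 104191.41
Landed cost = invoice 403398.76 + 104191.41 = 507590.17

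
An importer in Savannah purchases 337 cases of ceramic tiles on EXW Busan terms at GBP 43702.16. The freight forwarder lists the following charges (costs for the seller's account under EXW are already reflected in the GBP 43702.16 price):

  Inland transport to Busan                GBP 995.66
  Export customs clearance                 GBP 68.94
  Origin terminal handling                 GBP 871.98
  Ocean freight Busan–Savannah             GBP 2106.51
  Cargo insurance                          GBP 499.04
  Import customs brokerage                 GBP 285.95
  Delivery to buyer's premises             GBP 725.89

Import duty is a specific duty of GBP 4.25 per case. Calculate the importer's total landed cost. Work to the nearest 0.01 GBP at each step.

Total landed cost: GBP 50688.38

EXW: the seller makes goods available at their premises; the buyer bears all onward costs.
CIF value = EXW price + inland to port + export clearance + origin terminal + freight + insurance = 43702.16 + 995.66 + 68.94 + 871.98 + 2106.51 + 499.04 = 48244.29
Import duty = 337 × 4.25 = 1432.25
Buyer bears: inland to port 995.66 + export clearance 68.94 + origin terminal 871.98 + freight 2106.51 + insurance 499.04 + brokerage 285.95 + delivery 725.89 + duty 1432.25 = 6986.22
Landed cost = invoice 43702.16 + 6986.22 = 50688.38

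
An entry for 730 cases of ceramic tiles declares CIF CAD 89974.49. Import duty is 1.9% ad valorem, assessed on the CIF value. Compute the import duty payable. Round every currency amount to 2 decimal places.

Import duty: CAD 1709.52

Import duty = 89974.49 × 1.9% = 1709.52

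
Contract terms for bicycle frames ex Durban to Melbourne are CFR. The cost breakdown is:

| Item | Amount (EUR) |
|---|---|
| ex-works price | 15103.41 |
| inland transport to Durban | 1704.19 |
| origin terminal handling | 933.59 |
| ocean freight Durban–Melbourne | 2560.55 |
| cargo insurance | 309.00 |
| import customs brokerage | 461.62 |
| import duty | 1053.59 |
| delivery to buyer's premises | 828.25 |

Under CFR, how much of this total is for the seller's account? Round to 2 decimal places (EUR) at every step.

CFR: the seller pays costs through ocean freight to the destination port, but not insurance.
Seller's account: goods 15103.41 + inland to port 1704.19 + origin terminal 933.59 + freight 2560.55 = 20301.74
Buyer's account: insurance 309.00 + brokerage 461.62 + duty 1053.59 + delivery 828.25 = 2652.46

Seller's account: EUR 20301.74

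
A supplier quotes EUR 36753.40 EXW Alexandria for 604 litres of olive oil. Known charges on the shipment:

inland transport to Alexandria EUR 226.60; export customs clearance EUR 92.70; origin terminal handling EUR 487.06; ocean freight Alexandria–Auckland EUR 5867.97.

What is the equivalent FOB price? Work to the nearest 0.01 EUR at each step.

Not relevant to the conversion: freight — on the buyer under both terms; not part of either seller's price.
From EXW to FOB, the seller additionally bears: inland to port, export clearance, origin terminal.
FOB price = 36753.40 + 226.60 + 92.70 + 487.06 = 37559.76

FOB price: EUR 37559.76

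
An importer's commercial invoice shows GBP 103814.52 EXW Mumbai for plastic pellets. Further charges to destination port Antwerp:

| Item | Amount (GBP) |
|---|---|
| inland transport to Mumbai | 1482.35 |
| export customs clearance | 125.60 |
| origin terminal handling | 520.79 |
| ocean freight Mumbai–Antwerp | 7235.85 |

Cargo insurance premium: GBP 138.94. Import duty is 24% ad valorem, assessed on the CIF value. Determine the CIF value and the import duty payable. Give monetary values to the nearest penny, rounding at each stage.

CIF value: GBP 113318.05; import duty: GBP 27196.33

CIF = EXW price + pre-shipment costs + freight + insurance
CIF = 103814.52 + 1482.35 + 125.60 + 520.79 + 7235.85 + 138.94 = 113318.05
Import duty = 113318.05 × 24% = 27196.33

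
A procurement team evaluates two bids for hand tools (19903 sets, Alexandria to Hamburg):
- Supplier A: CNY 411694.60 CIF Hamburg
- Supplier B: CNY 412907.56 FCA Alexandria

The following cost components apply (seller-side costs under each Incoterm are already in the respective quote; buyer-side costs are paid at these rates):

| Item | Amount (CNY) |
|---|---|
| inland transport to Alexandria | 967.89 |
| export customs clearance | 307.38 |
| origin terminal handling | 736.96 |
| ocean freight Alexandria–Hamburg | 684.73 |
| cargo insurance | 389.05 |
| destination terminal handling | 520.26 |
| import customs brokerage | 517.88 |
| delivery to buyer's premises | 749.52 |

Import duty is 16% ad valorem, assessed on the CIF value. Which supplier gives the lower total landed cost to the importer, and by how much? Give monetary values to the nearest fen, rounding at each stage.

Supplier A (CIF):
The CIF price already equals the CIF value: 411694.60
Import duty = 411694.60 × 16% = 65871.14
Buyer bears (A): 520.26 + 517.88 + 749.52 = 1787.66
Landed cost (A) = invoice 411694.60 + 1787.66 + duty 65871.14 = 479353.40
Supplier B (FCA):
CIF value = FCA price + origin terminal + freight + insurance = 412907.56 + 736.96 + 684.73 + 389.05 = 414718.30
Import duty = 414718.30 × 16% = 66354.93
Buyer bears (B): 736.96 + 684.73 + 389.05 + 520.26 + 517.88 + 749.52 = 3598.40
Landed cost (B) = invoice 412907.56 + 3598.40 + duty 66354.93 = 482860.89
Difference = |479353.40 − 482860.89| = 3507.49

Supplier A is cheaper by CNY 3507.49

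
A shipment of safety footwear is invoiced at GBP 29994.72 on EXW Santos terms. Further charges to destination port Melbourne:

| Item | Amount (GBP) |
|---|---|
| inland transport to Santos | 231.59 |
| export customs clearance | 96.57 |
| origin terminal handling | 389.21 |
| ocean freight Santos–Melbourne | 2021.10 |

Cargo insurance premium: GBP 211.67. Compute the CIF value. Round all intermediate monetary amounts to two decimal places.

CIF value: GBP 32944.86

CIF = EXW price + pre-shipment costs + freight + insurance
CIF = 29994.72 + 231.59 + 96.57 + 389.21 + 2021.10 + 211.67 = 32944.86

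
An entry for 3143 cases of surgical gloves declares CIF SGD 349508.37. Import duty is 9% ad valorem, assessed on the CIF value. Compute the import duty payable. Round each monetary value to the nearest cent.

Import duty = 349508.37 × 9% = 31455.75

Import duty: SGD 31455.75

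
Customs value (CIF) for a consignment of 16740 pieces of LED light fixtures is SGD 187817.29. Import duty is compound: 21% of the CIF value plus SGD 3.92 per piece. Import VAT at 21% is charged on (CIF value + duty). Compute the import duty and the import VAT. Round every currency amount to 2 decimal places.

Import duty: SGD 105062.43; import VAT: SGD 61504.74

Ad valorem component: 187817.29 × 21% = 39441.63
Specific component: 16740 × 3.92 = 65620.80
Import duty = 39441.63 + 65620.80 = 105062.43
VAT base = CIF + duty = 187817.29 + 105062.43 = 292879.72
Import VAT = 292879.72 × 21% = 61504.74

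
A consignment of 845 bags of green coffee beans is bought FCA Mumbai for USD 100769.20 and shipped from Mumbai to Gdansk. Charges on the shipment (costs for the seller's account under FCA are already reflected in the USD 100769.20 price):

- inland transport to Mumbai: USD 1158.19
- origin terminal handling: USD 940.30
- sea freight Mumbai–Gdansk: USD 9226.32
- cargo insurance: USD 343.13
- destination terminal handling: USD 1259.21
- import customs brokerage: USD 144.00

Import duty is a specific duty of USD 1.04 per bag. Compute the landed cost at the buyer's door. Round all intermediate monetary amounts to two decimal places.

Total landed cost: USD 113560.96

FCA: the seller delivers export-cleared goods to the carrier; the buyer bears costs from that point.
Already in the invoice (seller's account under FCA): inland to port — exclude.
CIF value = FCA price + origin terminal + freight + insurance = 100769.20 + 940.30 + 9226.32 + 343.13 = 111278.95
Import duty = 845 × 1.04 = 878.80
Buyer bears: origin terminal 940.30 + freight 9226.32 + insurance 343.13 + destination terminal 1259.21 + brokerage 144.00 + duty 878.80 = 12791.76
Landed cost = invoice 100769.20 + 12791.76 = 113560.96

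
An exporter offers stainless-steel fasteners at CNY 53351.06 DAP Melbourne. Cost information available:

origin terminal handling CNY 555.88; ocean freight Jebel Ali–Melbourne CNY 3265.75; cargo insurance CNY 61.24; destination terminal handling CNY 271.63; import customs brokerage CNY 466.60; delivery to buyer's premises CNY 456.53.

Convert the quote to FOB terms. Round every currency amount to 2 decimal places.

FOB price: CNY 49295.91

Not relevant to the conversion: origin terminal — on the seller under both DAP and FOB; already in the DAP price and stays in the FOB price. brokerage — on the buyer under both terms; not part of either seller's price.
From DAP to FOB, the seller no longer bears: freight, insurance, destination terminal, delivery.
FOB price = 53351.06 − 3265.75 − 61.24 − 271.63 − 456.53 = 49295.91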